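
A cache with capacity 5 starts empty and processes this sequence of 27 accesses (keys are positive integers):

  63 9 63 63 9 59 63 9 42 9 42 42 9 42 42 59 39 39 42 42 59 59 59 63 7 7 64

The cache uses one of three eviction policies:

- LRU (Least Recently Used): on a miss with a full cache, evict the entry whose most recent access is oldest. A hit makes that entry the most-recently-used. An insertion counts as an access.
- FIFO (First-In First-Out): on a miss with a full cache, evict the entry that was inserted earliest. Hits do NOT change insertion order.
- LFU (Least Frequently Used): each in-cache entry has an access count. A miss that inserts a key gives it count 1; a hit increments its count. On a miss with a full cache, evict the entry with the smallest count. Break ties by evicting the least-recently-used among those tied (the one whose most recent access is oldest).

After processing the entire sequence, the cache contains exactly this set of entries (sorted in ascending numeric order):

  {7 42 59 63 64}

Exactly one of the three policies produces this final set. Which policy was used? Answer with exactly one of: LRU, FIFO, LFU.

Answer: LRU

Derivation:
Simulating under each policy and comparing final sets:
  LRU: final set = {7 42 59 63 64} -> MATCHES target
  FIFO: final set = {7 39 42 59 64} -> differs
  LFU: final set = {9 42 59 63 64} -> differs
Only LRU produces the target set.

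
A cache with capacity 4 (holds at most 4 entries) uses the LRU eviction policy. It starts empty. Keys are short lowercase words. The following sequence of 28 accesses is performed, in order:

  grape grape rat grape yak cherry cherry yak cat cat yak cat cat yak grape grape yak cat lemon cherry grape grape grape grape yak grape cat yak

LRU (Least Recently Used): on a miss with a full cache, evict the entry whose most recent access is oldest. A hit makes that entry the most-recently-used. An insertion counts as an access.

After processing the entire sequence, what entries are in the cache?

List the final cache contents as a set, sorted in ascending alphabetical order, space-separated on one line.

Answer: cat cherry grape yak

Derivation:
LRU simulation (capacity=4):
  1. access grape: MISS. Cache (LRU->MRU): [grape]
  2. access grape: HIT. Cache (LRU->MRU): [grape]
  3. access rat: MISS. Cache (LRU->MRU): [grape rat]
  4. access grape: HIT. Cache (LRU->MRU): [rat grape]
  5. access yak: MISS. Cache (LRU->MRU): [rat grape yak]
  6. access cherry: MISS. Cache (LRU->MRU): [rat grape yak cherry]
  7. access cherry: HIT. Cache (LRU->MRU): [rat grape yak cherry]
  8. access yak: HIT. Cache (LRU->MRU): [rat grape cherry yak]
  9. access cat: MISS, evict rat. Cache (LRU->MRU): [grape cherry yak cat]
  10. access cat: HIT. Cache (LRU->MRU): [grape cherry yak cat]
  11. access yak: HIT. Cache (LRU->MRU): [grape cherry cat yak]
  12. access cat: HIT. Cache (LRU->MRU): [grape cherry yak cat]
  13. access cat: HIT. Cache (LRU->MRU): [grape cherry yak cat]
  14. access yak: HIT. Cache (LRU->MRU): [grape cherry cat yak]
  15. access grape: HIT. Cache (LRU->MRU): [cherry cat yak grape]
  16. access grape: HIT. Cache (LRU->MRU): [cherry cat yak grape]
  17. access yak: HIT. Cache (LRU->MRU): [cherry cat grape yak]
  18. access cat: HIT. Cache (LRU->MRU): [cherry grape yak cat]
  19. access lemon: MISS, evict cherry. Cache (LRU->MRU): [grape yak cat lemon]
  20. access cherry: MISS, evict grape. Cache (LRU->MRU): [yak cat lemon cherry]
  21. access grape: MISS, evict yak. Cache (LRU->MRU): [cat lemon cherry grape]
  22. access grape: HIT. Cache (LRU->MRU): [cat lemon cherry grape]
  23. access grape: HIT. Cache (LRU->MRU): [cat lemon cherry grape]
  24. access grape: HIT. Cache (LRU->MRU): [cat lemon cherry grape]
  25. access yak: MISS, evict cat. Cache (LRU->MRU): [lemon cherry grape yak]
  26. access grape: HIT. Cache (LRU->MRU): [lemon cherry yak grape]
  27. access cat: MISS, evict lemon. Cache (LRU->MRU): [cherry yak grape cat]
  28. access yak: HIT. Cache (LRU->MRU): [cherry grape cat yak]
Total: 18 hits, 10 misses, 6 evictions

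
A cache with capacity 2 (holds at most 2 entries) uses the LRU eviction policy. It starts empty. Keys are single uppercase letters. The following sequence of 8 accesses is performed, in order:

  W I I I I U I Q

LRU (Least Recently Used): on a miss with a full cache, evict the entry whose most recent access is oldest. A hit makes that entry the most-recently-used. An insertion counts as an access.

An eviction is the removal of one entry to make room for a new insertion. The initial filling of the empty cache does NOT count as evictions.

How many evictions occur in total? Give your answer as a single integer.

Answer: 2

Derivation:
LRU simulation (capacity=2):
  1. access W: MISS. Cache (LRU->MRU): [W]
  2. access I: MISS. Cache (LRU->MRU): [W I]
  3. access I: HIT. Cache (LRU->MRU): [W I]
  4. access I: HIT. Cache (LRU->MRU): [W I]
  5. access I: HIT. Cache (LRU->MRU): [W I]
  6. access U: MISS, evict W. Cache (LRU->MRU): [I U]
  7. access I: HIT. Cache (LRU->MRU): [U I]
  8. access Q: MISS, evict U. Cache (LRU->MRU): [I Q]
Total: 4 hits, 4 misses, 2 evictions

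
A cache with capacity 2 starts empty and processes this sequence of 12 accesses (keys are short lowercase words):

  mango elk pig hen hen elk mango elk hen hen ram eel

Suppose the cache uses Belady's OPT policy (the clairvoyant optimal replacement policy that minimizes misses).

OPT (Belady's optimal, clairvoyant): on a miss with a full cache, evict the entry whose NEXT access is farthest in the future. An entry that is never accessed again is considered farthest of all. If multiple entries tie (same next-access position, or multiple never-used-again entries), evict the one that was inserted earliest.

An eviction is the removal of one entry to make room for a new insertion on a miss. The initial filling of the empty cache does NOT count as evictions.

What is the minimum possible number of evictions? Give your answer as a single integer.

OPT (Belady) simulation (capacity=2):
  1. access mango: MISS. Cache: [mango]
  2. access elk: MISS. Cache: [mango elk]
  3. access pig: MISS, evict mango (next use: step 7). Cache: [elk pig]
  4. access hen: MISS, evict pig (next use: never). Cache: [elk hen]
  5. access hen: HIT. Next use of hen: step 9. Cache: [elk hen]
  6. access elk: HIT. Next use of elk: step 8. Cache: [elk hen]
  7. access mango: MISS, evict hen (next use: step 9). Cache: [elk mango]
  8. access elk: HIT. Next use of elk: never. Cache: [elk mango]
  9. access hen: MISS, evict elk (next use: never). Cache: [mango hen]
  10. access hen: HIT. Next use of hen: never. Cache: [mango hen]
  11. access ram: MISS, evict mango (next use: never). Cache: [hen ram]
  12. access eel: MISS, evict hen (next use: never). Cache: [ram eel]
Total: 4 hits, 8 misses, 6 evictions

Answer: 6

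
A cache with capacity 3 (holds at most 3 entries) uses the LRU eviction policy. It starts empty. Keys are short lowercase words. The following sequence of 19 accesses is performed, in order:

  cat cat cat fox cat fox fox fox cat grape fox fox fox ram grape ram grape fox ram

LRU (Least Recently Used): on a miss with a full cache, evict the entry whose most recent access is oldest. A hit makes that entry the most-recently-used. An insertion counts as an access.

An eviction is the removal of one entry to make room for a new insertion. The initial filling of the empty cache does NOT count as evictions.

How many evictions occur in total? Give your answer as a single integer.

Answer: 1

Derivation:
LRU simulation (capacity=3):
  1. access cat: MISS. Cache (LRU->MRU): [cat]
  2. access cat: HIT. Cache (LRU->MRU): [cat]
  3. access cat: HIT. Cache (LRU->MRU): [cat]
  4. access fox: MISS. Cache (LRU->MRU): [cat fox]
  5. access cat: HIT. Cache (LRU->MRU): [fox cat]
  6. access fox: HIT. Cache (LRU->MRU): [cat fox]
  7. access fox: HIT. Cache (LRU->MRU): [cat fox]
  8. access fox: HIT. Cache (LRU->MRU): [cat fox]
  9. access cat: HIT. Cache (LRU->MRU): [fox cat]
  10. access grape: MISS. Cache (LRU->MRU): [fox cat grape]
  11. access fox: HIT. Cache (LRU->MRU): [cat grape fox]
  12. access fox: HIT. Cache (LRU->MRU): [cat grape fox]
  13. access fox: HIT. Cache (LRU->MRU): [cat grape fox]
  14. access ram: MISS, evict cat. Cache (LRU->MRU): [grape fox ram]
  15. access grape: HIT. Cache (LRU->MRU): [fox ram grape]
  16. access ram: HIT. Cache (LRU->MRU): [fox grape ram]
  17. access grape: HIT. Cache (LRU->MRU): [fox ram grape]
  18. access fox: HIT. Cache (LRU->MRU): [ram grape fox]
  19. access ram: HIT. Cache (LRU->MRU): [grape fox ram]
Total: 15 hits, 4 misses, 1 evictions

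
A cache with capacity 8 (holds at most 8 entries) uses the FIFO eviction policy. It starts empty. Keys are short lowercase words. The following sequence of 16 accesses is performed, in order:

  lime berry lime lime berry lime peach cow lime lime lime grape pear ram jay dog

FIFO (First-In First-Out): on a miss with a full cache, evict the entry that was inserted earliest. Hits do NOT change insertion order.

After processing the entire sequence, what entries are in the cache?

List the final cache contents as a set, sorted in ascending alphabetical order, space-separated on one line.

FIFO simulation (capacity=8):
  1. access lime: MISS. Cache (old->new): [lime]
  2. access berry: MISS. Cache (old->new): [lime berry]
  3. access lime: HIT. Cache (old->new): [lime berry]
  4. access lime: HIT. Cache (old->new): [lime berry]
  5. access berry: HIT. Cache (old->new): [lime berry]
  6. access lime: HIT. Cache (old->new): [lime berry]
  7. access peach: MISS. Cache (old->new): [lime berry peach]
  8. access cow: MISS. Cache (old->new): [lime berry peach cow]
  9. access lime: HIT. Cache (old->new): [lime berry peach cow]
  10. access lime: HIT. Cache (old->new): [lime berry peach cow]
  11. access lime: HIT. Cache (old->new): [lime berry peach cow]
  12. access grape: MISS. Cache (old->new): [lime berry peach cow grape]
  13. access pear: MISS. Cache (old->new): [lime berry peach cow grape pear]
  14. access ram: MISS. Cache (old->new): [lime berry peach cow grape pear ram]
  15. access jay: MISS. Cache (old->new): [lime berry peach cow grape pear ram jay]
  16. access dog: MISS, evict lime. Cache (old->new): [berry peach cow grape pear ram jay dog]
Total: 7 hits, 9 misses, 1 evictions

Answer: berry cow dog grape jay peach pear ram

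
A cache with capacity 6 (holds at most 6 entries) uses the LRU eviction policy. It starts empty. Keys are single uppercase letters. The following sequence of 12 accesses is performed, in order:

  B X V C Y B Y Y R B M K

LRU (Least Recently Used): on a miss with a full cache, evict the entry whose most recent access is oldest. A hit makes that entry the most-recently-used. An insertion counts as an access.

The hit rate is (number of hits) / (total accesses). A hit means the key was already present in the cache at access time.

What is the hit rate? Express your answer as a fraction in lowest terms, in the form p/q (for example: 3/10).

LRU simulation (capacity=6):
  1. access B: MISS. Cache (LRU->MRU): [B]
  2. access X: MISS. Cache (LRU->MRU): [B X]
  3. access V: MISS. Cache (LRU->MRU): [B X V]
  4. access C: MISS. Cache (LRU->MRU): [B X V C]
  5. access Y: MISS. Cache (LRU->MRU): [B X V C Y]
  6. access B: HIT. Cache (LRU->MRU): [X V C Y B]
  7. access Y: HIT. Cache (LRU->MRU): [X V C B Y]
  8. access Y: HIT. Cache (LRU->MRU): [X V C B Y]
  9. access R: MISS. Cache (LRU->MRU): [X V C B Y R]
  10. access B: HIT. Cache (LRU->MRU): [X V C Y R B]
  11. access M: MISS, evict X. Cache (LRU->MRU): [V C Y R B M]
  12. access K: MISS, evict V. Cache (LRU->MRU): [C Y R B M K]
Total: 4 hits, 8 misses, 2 evictions

Hit rate = 4/12 = 1/3

Answer: 1/3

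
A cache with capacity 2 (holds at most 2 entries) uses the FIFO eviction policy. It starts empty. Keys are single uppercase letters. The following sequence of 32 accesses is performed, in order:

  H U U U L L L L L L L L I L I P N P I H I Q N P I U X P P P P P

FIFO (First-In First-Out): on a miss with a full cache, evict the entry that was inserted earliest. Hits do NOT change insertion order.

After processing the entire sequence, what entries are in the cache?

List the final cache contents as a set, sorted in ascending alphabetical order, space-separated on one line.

Answer: P X

Derivation:
FIFO simulation (capacity=2):
  1. access H: MISS. Cache (old->new): [H]
  2. access U: MISS. Cache (old->new): [H U]
  3. access U: HIT. Cache (old->new): [H U]
  4. access U: HIT. Cache (old->new): [H U]
  5. access L: MISS, evict H. Cache (old->new): [U L]
  6. access L: HIT. Cache (old->new): [U L]
  7. access L: HIT. Cache (old->new): [U L]
  8. access L: HIT. Cache (old->new): [U L]
  9. access L: HIT. Cache (old->new): [U L]
  10. access L: HIT. Cache (old->new): [U L]
  11. access L: HIT. Cache (old->new): [U L]
  12. access L: HIT. Cache (old->new): [U L]
  13. access I: MISS, evict U. Cache (old->new): [L I]
  14. access L: HIT. Cache (old->new): [L I]
  15. access I: HIT. Cache (old->new): [L I]
  16. access P: MISS, evict L. Cache (old->new): [I P]
  17. access N: MISS, evict I. Cache (old->new): [P N]
  18. access P: HIT. Cache (old->new): [P N]
  19. access I: MISS, evict P. Cache (old->new): [N I]
  20. access H: MISS, evict N. Cache (old->new): [I H]
  21. access I: HIT. Cache (old->new): [I H]
  22. access Q: MISS, evict I. Cache (old->new): [H Q]
  23. access N: MISS, evict H. Cache (old->new): [Q N]
  24. access P: MISS, evict Q. Cache (old->new): [N P]
  25. access I: MISS, evict N. Cache (old->new): [P I]
  26. access U: MISS, evict P. Cache (old->new): [I U]
  27. access X: MISS, evict I. Cache (old->new): [U X]
  28. access P: MISS, evict U. Cache (old->new): [X P]
  29. access P: HIT. Cache (old->new): [X P]
  30. access P: HIT. Cache (old->new): [X P]
  31. access P: HIT. Cache (old->new): [X P]
  32. access P: HIT. Cache (old->new): [X P]
Total: 17 hits, 15 misses, 13 evictions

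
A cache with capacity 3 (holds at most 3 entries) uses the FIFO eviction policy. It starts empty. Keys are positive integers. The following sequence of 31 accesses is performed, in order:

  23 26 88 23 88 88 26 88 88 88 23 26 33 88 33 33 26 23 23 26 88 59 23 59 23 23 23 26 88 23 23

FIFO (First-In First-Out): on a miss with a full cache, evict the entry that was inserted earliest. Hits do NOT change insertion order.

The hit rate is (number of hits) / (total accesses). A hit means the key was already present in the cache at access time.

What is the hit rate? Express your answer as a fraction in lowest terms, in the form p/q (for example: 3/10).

Answer: 20/31

Derivation:
FIFO simulation (capacity=3):
  1. access 23: MISS. Cache (old->new): [23]
  2. access 26: MISS. Cache (old->new): [23 26]
  3. access 88: MISS. Cache (old->new): [23 26 88]
  4. access 23: HIT. Cache (old->new): [23 26 88]
  5. access 88: HIT. Cache (old->new): [23 26 88]
  6. access 88: HIT. Cache (old->new): [23 26 88]
  7. access 26: HIT. Cache (old->new): [23 26 88]
  8. access 88: HIT. Cache (old->new): [23 26 88]
  9. access 88: HIT. Cache (old->new): [23 26 88]
  10. access 88: HIT. Cache (old->new): [23 26 88]
  11. access 23: HIT. Cache (old->new): [23 26 88]
  12. access 26: HIT. Cache (old->new): [23 26 88]
  13. access 33: MISS, evict 23. Cache (old->new): [26 88 33]
  14. access 88: HIT. Cache (old->new): [26 88 33]
  15. access 33: HIT. Cache (old->new): [26 88 33]
  16. access 33: HIT. Cache (old->new): [26 88 33]
  17. access 26: HIT. Cache (old->new): [26 88 33]
  18. access 23: MISS, evict 26. Cache (old->new): [88 33 23]
  19. access 23: HIT. Cache (old->new): [88 33 23]
  20. access 26: MISS, evict 88. Cache (old->new): [33 23 26]
  21. access 88: MISS, evict 33. Cache (old->new): [23 26 88]
  22. access 59: MISS, evict 23. Cache (old->new): [26 88 59]
  23. access 23: MISS, evict 26. Cache (old->new): [88 59 23]
  24. access 59: HIT. Cache (old->new): [88 59 23]
  25. access 23: HIT. Cache (old->new): [88 59 23]
  26. access 23: HIT. Cache (old->new): [88 59 23]
  27. access 23: HIT. Cache (old->new): [88 59 23]
  28. access 26: MISS, evict 88. Cache (old->new): [59 23 26]
  29. access 88: MISS, evict 59. Cache (old->new): [23 26 88]
  30. access 23: HIT. Cache (old->new): [23 26 88]
  31. access 23: HIT. Cache (old->new): [23 26 88]
Total: 20 hits, 11 misses, 8 evictions

Hit rate = 20/31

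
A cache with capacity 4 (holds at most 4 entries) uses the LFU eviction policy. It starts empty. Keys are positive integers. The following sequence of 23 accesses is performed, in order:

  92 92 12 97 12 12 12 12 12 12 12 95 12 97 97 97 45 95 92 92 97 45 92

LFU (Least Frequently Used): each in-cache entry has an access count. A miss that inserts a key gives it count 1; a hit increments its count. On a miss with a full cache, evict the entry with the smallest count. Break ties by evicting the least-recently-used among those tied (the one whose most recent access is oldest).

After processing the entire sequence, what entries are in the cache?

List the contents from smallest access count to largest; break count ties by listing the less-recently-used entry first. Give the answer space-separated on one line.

Answer: 45 97 92 12

Derivation:
LFU simulation (capacity=4):
  1. access 92: MISS. Cache: [92(c=1)]
  2. access 92: HIT, count now 2. Cache: [92(c=2)]
  3. access 12: MISS. Cache: [12(c=1) 92(c=2)]
  4. access 97: MISS. Cache: [12(c=1) 97(c=1) 92(c=2)]
  5. access 12: HIT, count now 2. Cache: [97(c=1) 92(c=2) 12(c=2)]
  6. access 12: HIT, count now 3. Cache: [97(c=1) 92(c=2) 12(c=3)]
  7. access 12: HIT, count now 4. Cache: [97(c=1) 92(c=2) 12(c=4)]
  8. access 12: HIT, count now 5. Cache: [97(c=1) 92(c=2) 12(c=5)]
  9. access 12: HIT, count now 6. Cache: [97(c=1) 92(c=2) 12(c=6)]
  10. access 12: HIT, count now 7. Cache: [97(c=1) 92(c=2) 12(c=7)]
  11. access 12: HIT, count now 8. Cache: [97(c=1) 92(c=2) 12(c=8)]
  12. access 95: MISS. Cache: [97(c=1) 95(c=1) 92(c=2) 12(c=8)]
  13. access 12: HIT, count now 9. Cache: [97(c=1) 95(c=1) 92(c=2) 12(c=9)]
  14. access 97: HIT, count now 2. Cache: [95(c=1) 92(c=2) 97(c=2) 12(c=9)]
  15. access 97: HIT, count now 3. Cache: [95(c=1) 92(c=2) 97(c=3) 12(c=9)]
  16. access 97: HIT, count now 4. Cache: [95(c=1) 92(c=2) 97(c=4) 12(c=9)]
  17. access 45: MISS, evict 95(c=1). Cache: [45(c=1) 92(c=2) 97(c=4) 12(c=9)]
  18. access 95: MISS, evict 45(c=1). Cache: [95(c=1) 92(c=2) 97(c=4) 12(c=9)]
  19. access 92: HIT, count now 3. Cache: [95(c=1) 92(c=3) 97(c=4) 12(c=9)]
  20. access 92: HIT, count now 4. Cache: [95(c=1) 97(c=4) 92(c=4) 12(c=9)]
  21. access 97: HIT, count now 5. Cache: [95(c=1) 92(c=4) 97(c=5) 12(c=9)]
  22. access 45: MISS, evict 95(c=1). Cache: [45(c=1) 92(c=4) 97(c=5) 12(c=9)]
  23. access 92: HIT, count now 5. Cache: [45(c=1) 97(c=5) 92(c=5) 12(c=9)]
Total: 16 hits, 7 misses, 3 evictions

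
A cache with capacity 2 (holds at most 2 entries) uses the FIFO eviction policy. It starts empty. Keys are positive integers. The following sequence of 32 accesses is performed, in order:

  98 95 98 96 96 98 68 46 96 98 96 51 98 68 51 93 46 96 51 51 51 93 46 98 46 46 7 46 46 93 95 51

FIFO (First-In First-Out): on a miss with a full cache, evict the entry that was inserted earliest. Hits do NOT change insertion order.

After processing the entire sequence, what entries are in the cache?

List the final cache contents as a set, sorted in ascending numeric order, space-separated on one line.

Answer: 51 95

Derivation:
FIFO simulation (capacity=2):
  1. access 98: MISS. Cache (old->new): [98]
  2. access 95: MISS. Cache (old->new): [98 95]
  3. access 98: HIT. Cache (old->new): [98 95]
  4. access 96: MISS, evict 98. Cache (old->new): [95 96]
  5. access 96: HIT. Cache (old->new): [95 96]
  6. access 98: MISS, evict 95. Cache (old->new): [96 98]
  7. access 68: MISS, evict 96. Cache (old->new): [98 68]
  8. access 46: MISS, evict 98. Cache (old->new): [68 46]
  9. access 96: MISS, evict 68. Cache (old->new): [46 96]
  10. access 98: MISS, evict 46. Cache (old->new): [96 98]
  11. access 96: HIT. Cache (old->new): [96 98]
  12. access 51: MISS, evict 96. Cache (old->new): [98 51]
  13. access 98: HIT. Cache (old->new): [98 51]
  14. access 68: MISS, evict 98. Cache (old->new): [51 68]
  15. access 51: HIT. Cache (old->new): [51 68]
  16. access 93: MISS, evict 51. Cache (old->new): [68 93]
  17. access 46: MISS, evict 68. Cache (old->new): [93 46]
  18. access 96: MISS, evict 93. Cache (old->new): [46 96]
  19. access 51: MISS, evict 46. Cache (old->new): [96 51]
  20. access 51: HIT. Cache (old->new): [96 51]
  21. access 51: HIT. Cache (old->new): [96 51]
  22. access 93: MISS, evict 96. Cache (old->new): [51 93]
  23. access 46: MISS, evict 51. Cache (old->new): [93 46]
  24. access 98: MISS, evict 93. Cache (old->new): [46 98]
  25. access 46: HIT. Cache (old->new): [46 98]
  26. access 46: HIT. Cache (old->new): [46 98]
  27. access 7: MISS, evict 46. Cache (old->new): [98 7]
  28. access 46: MISS, evict 98. Cache (old->new): [7 46]
  29. access 46: HIT. Cache (old->new): [7 46]
  30. access 93: MISS, evict 7. Cache (old->new): [46 93]
  31. access 95: MISS, evict 46. Cache (old->new): [93 95]
  32. access 51: MISS, evict 93. Cache (old->new): [95 51]
Total: 10 hits, 22 misses, 20 evictions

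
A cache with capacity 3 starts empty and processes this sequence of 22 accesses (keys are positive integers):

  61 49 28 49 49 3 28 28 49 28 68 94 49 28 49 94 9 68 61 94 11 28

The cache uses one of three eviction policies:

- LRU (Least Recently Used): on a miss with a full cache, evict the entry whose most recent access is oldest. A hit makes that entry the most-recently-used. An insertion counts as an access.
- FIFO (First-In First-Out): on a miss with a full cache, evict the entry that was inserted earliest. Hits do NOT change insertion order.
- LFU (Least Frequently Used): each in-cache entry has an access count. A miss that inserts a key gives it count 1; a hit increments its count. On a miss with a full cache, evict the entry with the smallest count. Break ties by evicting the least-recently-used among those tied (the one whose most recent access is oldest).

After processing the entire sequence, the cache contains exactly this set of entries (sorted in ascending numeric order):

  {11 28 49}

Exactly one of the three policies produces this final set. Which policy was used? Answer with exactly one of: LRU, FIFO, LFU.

Answer: LFU

Derivation:
Simulating under each policy and comparing final sets:
  LRU: final set = {11 28 94} -> differs
  FIFO: final set = {11 28 94} -> differs
  LFU: final set = {11 28 49} -> MATCHES target
Only LFU produces the target set.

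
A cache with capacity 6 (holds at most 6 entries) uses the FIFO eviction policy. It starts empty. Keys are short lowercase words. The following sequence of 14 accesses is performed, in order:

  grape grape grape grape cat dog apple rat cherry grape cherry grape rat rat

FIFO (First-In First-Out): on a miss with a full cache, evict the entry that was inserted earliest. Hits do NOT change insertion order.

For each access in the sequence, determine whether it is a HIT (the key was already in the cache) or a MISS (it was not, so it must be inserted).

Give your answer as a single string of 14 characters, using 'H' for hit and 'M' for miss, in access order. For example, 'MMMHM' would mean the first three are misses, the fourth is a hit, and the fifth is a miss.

Answer: MHHHMMMMMHHHHH

Derivation:
FIFO simulation (capacity=6):
  1. access grape: MISS. Cache (old->new): [grape]
  2. access grape: HIT. Cache (old->new): [grape]
  3. access grape: HIT. Cache (old->new): [grape]
  4. access grape: HIT. Cache (old->new): [grape]
  5. access cat: MISS. Cache (old->new): [grape cat]
  6. access dog: MISS. Cache (old->new): [grape cat dog]
  7. access apple: MISS. Cache (old->new): [grape cat dog apple]
  8. access rat: MISS. Cache (old->new): [grape cat dog apple rat]
  9. access cherry: MISS. Cache (old->new): [grape cat dog apple rat cherry]
  10. access grape: HIT. Cache (old->new): [grape cat dog apple rat cherry]
  11. access cherry: HIT. Cache (old->new): [grape cat dog apple rat cherry]
  12. access grape: HIT. Cache (old->new): [grape cat dog apple rat cherry]
  13. access rat: HIT. Cache (old->new): [grape cat dog apple rat cherry]
  14. access rat: HIT. Cache (old->new): [grape cat dog apple rat cherry]
Total: 8 hits, 6 misses, 0 evictions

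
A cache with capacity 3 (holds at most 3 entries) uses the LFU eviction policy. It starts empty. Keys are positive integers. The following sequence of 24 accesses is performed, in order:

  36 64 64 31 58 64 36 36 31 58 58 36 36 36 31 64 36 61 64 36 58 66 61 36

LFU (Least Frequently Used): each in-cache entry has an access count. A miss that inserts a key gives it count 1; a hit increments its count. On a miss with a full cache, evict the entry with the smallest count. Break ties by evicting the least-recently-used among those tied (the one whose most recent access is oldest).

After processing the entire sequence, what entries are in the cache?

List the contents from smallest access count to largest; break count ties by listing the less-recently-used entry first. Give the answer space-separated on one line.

Answer: 61 64 36

Derivation:
LFU simulation (capacity=3):
  1. access 36: MISS. Cache: [36(c=1)]
  2. access 64: MISS. Cache: [36(c=1) 64(c=1)]
  3. access 64: HIT, count now 2. Cache: [36(c=1) 64(c=2)]
  4. access 31: MISS. Cache: [36(c=1) 31(c=1) 64(c=2)]
  5. access 58: MISS, evict 36(c=1). Cache: [31(c=1) 58(c=1) 64(c=2)]
  6. access 64: HIT, count now 3. Cache: [31(c=1) 58(c=1) 64(c=3)]
  7. access 36: MISS, evict 31(c=1). Cache: [58(c=1) 36(c=1) 64(c=3)]
  8. access 36: HIT, count now 2. Cache: [58(c=1) 36(c=2) 64(c=3)]
  9. access 31: MISS, evict 58(c=1). Cache: [31(c=1) 36(c=2) 64(c=3)]
  10. access 58: MISS, evict 31(c=1). Cache: [58(c=1) 36(c=2) 64(c=3)]
  11. access 58: HIT, count now 2. Cache: [36(c=2) 58(c=2) 64(c=3)]
  12. access 36: HIT, count now 3. Cache: [58(c=2) 64(c=3) 36(c=3)]
  13. access 36: HIT, count now 4. Cache: [58(c=2) 64(c=3) 36(c=4)]
  14. access 36: HIT, count now 5. Cache: [58(c=2) 64(c=3) 36(c=5)]
  15. access 31: MISS, evict 58(c=2). Cache: [31(c=1) 64(c=3) 36(c=5)]
  16. access 64: HIT, count now 4. Cache: [31(c=1) 64(c=4) 36(c=5)]
  17. access 36: HIT, count now 6. Cache: [31(c=1) 64(c=4) 36(c=6)]
  18. access 61: MISS, evict 31(c=1). Cache: [61(c=1) 64(c=4) 36(c=6)]
  19. access 64: HIT, count now 5. Cache: [61(c=1) 64(c=5) 36(c=6)]
  20. access 36: HIT, count now 7. Cache: [61(c=1) 64(c=5) 36(c=7)]
  21. access 58: MISS, evict 61(c=1). Cache: [58(c=1) 64(c=5) 36(c=7)]
  22. access 66: MISS, evict 58(c=1). Cache: [66(c=1) 64(c=5) 36(c=7)]
  23. access 61: MISS, evict 66(c=1). Cache: [61(c=1) 64(c=5) 36(c=7)]
  24. access 36: HIT, count now 8. Cache: [61(c=1) 64(c=5) 36(c=8)]
Total: 12 hits, 12 misses, 9 evictions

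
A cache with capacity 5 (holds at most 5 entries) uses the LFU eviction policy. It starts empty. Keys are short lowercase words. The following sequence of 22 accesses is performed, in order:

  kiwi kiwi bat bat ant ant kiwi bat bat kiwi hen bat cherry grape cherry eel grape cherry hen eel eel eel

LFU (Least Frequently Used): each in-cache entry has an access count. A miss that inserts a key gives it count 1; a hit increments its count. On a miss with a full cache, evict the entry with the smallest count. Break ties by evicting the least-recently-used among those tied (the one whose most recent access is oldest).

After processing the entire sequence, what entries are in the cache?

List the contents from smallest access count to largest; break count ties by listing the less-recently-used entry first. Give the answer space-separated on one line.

LFU simulation (capacity=5):
  1. access kiwi: MISS. Cache: [kiwi(c=1)]
  2. access kiwi: HIT, count now 2. Cache: [kiwi(c=2)]
  3. access bat: MISS. Cache: [bat(c=1) kiwi(c=2)]
  4. access bat: HIT, count now 2. Cache: [kiwi(c=2) bat(c=2)]
  5. access ant: MISS. Cache: [ant(c=1) kiwi(c=2) bat(c=2)]
  6. access ant: HIT, count now 2. Cache: [kiwi(c=2) bat(c=2) ant(c=2)]
  7. access kiwi: HIT, count now 3. Cache: [bat(c=2) ant(c=2) kiwi(c=3)]
  8. access bat: HIT, count now 3. Cache: [ant(c=2) kiwi(c=3) bat(c=3)]
  9. access bat: HIT, count now 4. Cache: [ant(c=2) kiwi(c=3) bat(c=4)]
  10. access kiwi: HIT, count now 4. Cache: [ant(c=2) bat(c=4) kiwi(c=4)]
  11. access hen: MISS. Cache: [hen(c=1) ant(c=2) bat(c=4) kiwi(c=4)]
  12. access bat: HIT, count now 5. Cache: [hen(c=1) ant(c=2) kiwi(c=4) bat(c=5)]
  13. access cherry: MISS. Cache: [hen(c=1) cherry(c=1) ant(c=2) kiwi(c=4) bat(c=5)]
  14. access grape: MISS, evict hen(c=1). Cache: [cherry(c=1) grape(c=1) ant(c=2) kiwi(c=4) bat(c=5)]
  15. access cherry: HIT, count now 2. Cache: [grape(c=1) ant(c=2) cherry(c=2) kiwi(c=4) bat(c=5)]
  16. access eel: MISS, evict grape(c=1). Cache: [eel(c=1) ant(c=2) cherry(c=2) kiwi(c=4) bat(c=5)]
  17. access grape: MISS, evict eel(c=1). Cache: [grape(c=1) ant(c=2) cherry(c=2) kiwi(c=4) bat(c=5)]
  18. access cherry: HIT, count now 3. Cache: [grape(c=1) ant(c=2) cherry(c=3) kiwi(c=4) bat(c=5)]
  19. access hen: MISS, evict grape(c=1). Cache: [hen(c=1) ant(c=2) cherry(c=3) kiwi(c=4) bat(c=5)]
  20. access eel: MISS, evict hen(c=1). Cache: [eel(c=1) ant(c=2) cherry(c=3) kiwi(c=4) bat(c=5)]
  21. access eel: HIT, count now 2. Cache: [ant(c=2) eel(c=2) cherry(c=3) kiwi(c=4) bat(c=5)]
  22. access eel: HIT, count now 3. Cache: [ant(c=2) cherry(c=3) eel(c=3) kiwi(c=4) bat(c=5)]
Total: 12 hits, 10 misses, 5 evictions

Answer: ant cherry eel kiwi bat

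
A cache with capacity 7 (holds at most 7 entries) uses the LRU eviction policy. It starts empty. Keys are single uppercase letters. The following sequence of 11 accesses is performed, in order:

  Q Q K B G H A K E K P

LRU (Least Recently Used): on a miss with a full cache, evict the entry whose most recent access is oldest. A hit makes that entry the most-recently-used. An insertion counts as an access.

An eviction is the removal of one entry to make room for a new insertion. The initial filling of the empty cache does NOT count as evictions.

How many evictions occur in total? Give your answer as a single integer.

LRU simulation (capacity=7):
  1. access Q: MISS. Cache (LRU->MRU): [Q]
  2. access Q: HIT. Cache (LRU->MRU): [Q]
  3. access K: MISS. Cache (LRU->MRU): [Q K]
  4. access B: MISS. Cache (LRU->MRU): [Q K B]
  5. access G: MISS. Cache (LRU->MRU): [Q K B G]
  6. access H: MISS. Cache (LRU->MRU): [Q K B G H]
  7. access A: MISS. Cache (LRU->MRU): [Q K B G H A]
  8. access K: HIT. Cache (LRU->MRU): [Q B G H A K]
  9. access E: MISS. Cache (LRU->MRU): [Q B G H A K E]
  10. access K: HIT. Cache (LRU->MRU): [Q B G H A E K]
  11. access P: MISS, evict Q. Cache (LRU->MRU): [B G H A E K P]
Total: 3 hits, 8 misses, 1 evictions

Answer: 1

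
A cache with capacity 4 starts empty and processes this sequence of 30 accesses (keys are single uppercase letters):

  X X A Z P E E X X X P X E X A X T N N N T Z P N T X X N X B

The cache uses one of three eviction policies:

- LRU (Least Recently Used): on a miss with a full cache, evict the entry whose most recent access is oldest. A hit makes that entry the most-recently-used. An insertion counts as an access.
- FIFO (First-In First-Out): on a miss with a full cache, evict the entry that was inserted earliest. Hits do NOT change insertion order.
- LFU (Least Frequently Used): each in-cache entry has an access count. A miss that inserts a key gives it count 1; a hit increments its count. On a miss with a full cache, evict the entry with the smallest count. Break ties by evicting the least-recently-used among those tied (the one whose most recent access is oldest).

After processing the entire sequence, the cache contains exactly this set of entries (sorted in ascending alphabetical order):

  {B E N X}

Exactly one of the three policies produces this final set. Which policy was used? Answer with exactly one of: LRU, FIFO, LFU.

Simulating under each policy and comparing final sets:
  LRU: final set = {B N T X} -> differs
  FIFO: final set = {B P X Z} -> differs
  LFU: final set = {B E N X} -> MATCHES target
Only LFU produces the target set.

Answer: LFU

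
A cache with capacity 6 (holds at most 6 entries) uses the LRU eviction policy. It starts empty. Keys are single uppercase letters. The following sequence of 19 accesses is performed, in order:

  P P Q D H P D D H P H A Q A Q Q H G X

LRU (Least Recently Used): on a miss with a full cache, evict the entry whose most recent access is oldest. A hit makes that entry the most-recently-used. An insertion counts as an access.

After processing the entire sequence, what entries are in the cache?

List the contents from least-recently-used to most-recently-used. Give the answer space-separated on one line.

Answer: P A Q H G X

Derivation:
LRU simulation (capacity=6):
  1. access P: MISS. Cache (LRU->MRU): [P]
  2. access P: HIT. Cache (LRU->MRU): [P]
  3. access Q: MISS. Cache (LRU->MRU): [P Q]
  4. access D: MISS. Cache (LRU->MRU): [P Q D]
  5. access H: MISS. Cache (LRU->MRU): [P Q D H]
  6. access P: HIT. Cache (LRU->MRU): [Q D H P]
  7. access D: HIT. Cache (LRU->MRU): [Q H P D]
  8. access D: HIT. Cache (LRU->MRU): [Q H P D]
  9. access H: HIT. Cache (LRU->MRU): [Q P D H]
  10. access P: HIT. Cache (LRU->MRU): [Q D H P]
  11. access H: HIT. Cache (LRU->MRU): [Q D P H]
  12. access A: MISS. Cache (LRU->MRU): [Q D P H A]
  13. access Q: HIT. Cache (LRU->MRU): [D P H A Q]
  14. access A: HIT. Cache (LRU->MRU): [D P H Q A]
  15. access Q: HIT. Cache (LRU->MRU): [D P H A Q]
  16. access Q: HIT. Cache (LRU->MRU): [D P H A Q]
  17. access H: HIT. Cache (LRU->MRU): [D P A Q H]
  18. access G: MISS. Cache (LRU->MRU): [D P A Q H G]
  19. access X: MISS, evict D. Cache (LRU->MRU): [P A Q H G X]
Total: 12 hits, 7 misses, 1 evictions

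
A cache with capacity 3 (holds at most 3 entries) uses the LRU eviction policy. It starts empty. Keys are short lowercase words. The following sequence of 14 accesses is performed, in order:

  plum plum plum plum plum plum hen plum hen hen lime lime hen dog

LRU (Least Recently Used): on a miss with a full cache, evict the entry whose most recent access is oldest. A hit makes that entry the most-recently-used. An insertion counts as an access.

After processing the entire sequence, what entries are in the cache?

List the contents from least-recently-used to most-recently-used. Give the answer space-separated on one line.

Answer: lime hen dog

Derivation:
LRU simulation (capacity=3):
  1. access plum: MISS. Cache (LRU->MRU): [plum]
  2. access plum: HIT. Cache (LRU->MRU): [plum]
  3. access plum: HIT. Cache (LRU->MRU): [plum]
  4. access plum: HIT. Cache (LRU->MRU): [plum]
  5. access plum: HIT. Cache (LRU->MRU): [plum]
  6. access plum: HIT. Cache (LRU->MRU): [plum]
  7. access hen: MISS. Cache (LRU->MRU): [plum hen]
  8. access plum: HIT. Cache (LRU->MRU): [hen plum]
  9. access hen: HIT. Cache (LRU->MRU): [plum hen]
  10. access hen: HIT. Cache (LRU->MRU): [plum hen]
  11. access lime: MISS. Cache (LRU->MRU): [plum hen lime]
  12. access lime: HIT. Cache (LRU->MRU): [plum hen lime]
  13. access hen: HIT. Cache (LRU->MRU): [plum lime hen]
  14. access dog: MISS, evict plum. Cache (LRU->MRU): [lime hen dog]
Total: 10 hits, 4 misses, 1 evictions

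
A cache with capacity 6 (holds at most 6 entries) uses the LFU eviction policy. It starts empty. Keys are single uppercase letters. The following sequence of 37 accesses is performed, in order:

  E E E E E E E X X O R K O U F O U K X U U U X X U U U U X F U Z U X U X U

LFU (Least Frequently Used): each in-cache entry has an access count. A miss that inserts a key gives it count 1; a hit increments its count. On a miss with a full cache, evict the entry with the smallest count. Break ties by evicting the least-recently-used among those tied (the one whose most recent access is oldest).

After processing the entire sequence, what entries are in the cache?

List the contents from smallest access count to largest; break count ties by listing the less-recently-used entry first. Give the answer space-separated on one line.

LFU simulation (capacity=6):
  1. access E: MISS. Cache: [E(c=1)]
  2. access E: HIT, count now 2. Cache: [E(c=2)]
  3. access E: HIT, count now 3. Cache: [E(c=3)]
  4. access E: HIT, count now 4. Cache: [E(c=4)]
  5. access E: HIT, count now 5. Cache: [E(c=5)]
  6. access E: HIT, count now 6. Cache: [E(c=6)]
  7. access E: HIT, count now 7. Cache: [E(c=7)]
  8. access X: MISS. Cache: [X(c=1) E(c=7)]
  9. access X: HIT, count now 2. Cache: [X(c=2) E(c=7)]
  10. access O: MISS. Cache: [O(c=1) X(c=2) E(c=7)]
  11. access R: MISS. Cache: [O(c=1) R(c=1) X(c=2) E(c=7)]
  12. access K: MISS. Cache: [O(c=1) R(c=1) K(c=1) X(c=2) E(c=7)]
  13. access O: HIT, count now 2. Cache: [R(c=1) K(c=1) X(c=2) O(c=2) E(c=7)]
  14. access U: MISS. Cache: [R(c=1) K(c=1) U(c=1) X(c=2) O(c=2) E(c=7)]
  15. access F: MISS, evict R(c=1). Cache: [K(c=1) U(c=1) F(c=1) X(c=2) O(c=2) E(c=7)]
  16. access O: HIT, count now 3. Cache: [K(c=1) U(c=1) F(c=1) X(c=2) O(c=3) E(c=7)]
  17. access U: HIT, count now 2. Cache: [K(c=1) F(c=1) X(c=2) U(c=2) O(c=3) E(c=7)]
  18. access K: HIT, count now 2. Cache: [F(c=1) X(c=2) U(c=2) K(c=2) O(c=3) E(c=7)]
  19. access X: HIT, count now 3. Cache: [F(c=1) U(c=2) K(c=2) O(c=3) X(c=3) E(c=7)]
  20. access U: HIT, count now 3. Cache: [F(c=1) K(c=2) O(c=3) X(c=3) U(c=3) E(c=7)]
  21. access U: HIT, count now 4. Cache: [F(c=1) K(c=2) O(c=3) X(c=3) U(c=4) E(c=7)]
  22. access U: HIT, count now 5. Cache: [F(c=1) K(c=2) O(c=3) X(c=3) U(c=5) E(c=7)]
  23. access X: HIT, count now 4. Cache: [F(c=1) K(c=2) O(c=3) X(c=4) U(c=5) E(c=7)]
  24. access X: HIT, count now 5. Cache: [F(c=1) K(c=2) O(c=3) U(c=5) X(c=5) E(c=7)]
  25. access U: HIT, count now 6. Cache: [F(c=1) K(c=2) O(c=3) X(c=5) U(c=6) E(c=7)]
  26. access U: HIT, count now 7. Cache: [F(c=1) K(c=2) O(c=3) X(c=5) E(c=7) U(c=7)]
  27. access U: HIT, count now 8. Cache: [F(c=1) K(c=2) O(c=3) X(c=5) E(c=7) U(c=8)]
  28. access U: HIT, count now 9. Cache: [F(c=1) K(c=2) O(c=3) X(c=5) E(c=7) U(c=9)]
  29. access X: HIT, count now 6. Cache: [F(c=1) K(c=2) O(c=3) X(c=6) E(c=7) U(c=9)]
  30. access F: HIT, count now 2. Cache: [K(c=2) F(c=2) O(c=3) X(c=6) E(c=7) U(c=9)]
  31. access U: HIT, count now 10. Cache: [K(c=2) F(c=2) O(c=3) X(c=6) E(c=7) U(c=10)]
  32. access Z: MISS, evict K(c=2). Cache: [Z(c=1) F(c=2) O(c=3) X(c=6) E(c=7) U(c=10)]
  33. access U: HIT, count now 11. Cache: [Z(c=1) F(c=2) O(c=3) X(c=6) E(c=7) U(c=11)]
  34. access X: HIT, count now 7. Cache: [Z(c=1) F(c=2) O(c=3) E(c=7) X(c=7) U(c=11)]
  35. access U: HIT, count now 12. Cache: [Z(c=1) F(c=2) O(c=3) E(c=7) X(c=7) U(c=12)]
  36. access X: HIT, count now 8. Cache: [Z(c=1) F(c=2) O(c=3) E(c=7) X(c=8) U(c=12)]
  37. access U: HIT, count now 13. Cache: [Z(c=1) F(c=2) O(c=3) E(c=7) X(c=8) U(c=13)]
Total: 29 hits, 8 misses, 2 evictions

Answer: Z F O E X U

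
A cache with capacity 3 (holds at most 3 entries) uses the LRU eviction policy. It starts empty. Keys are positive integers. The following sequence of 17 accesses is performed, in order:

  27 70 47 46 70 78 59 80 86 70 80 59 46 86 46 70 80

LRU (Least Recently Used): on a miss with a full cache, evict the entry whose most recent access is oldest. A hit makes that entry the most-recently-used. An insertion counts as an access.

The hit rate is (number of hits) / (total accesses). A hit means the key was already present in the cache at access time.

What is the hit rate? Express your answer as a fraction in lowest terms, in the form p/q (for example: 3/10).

Answer: 3/17

Derivation:
LRU simulation (capacity=3):
  1. access 27: MISS. Cache (LRU->MRU): [27]
  2. access 70: MISS. Cache (LRU->MRU): [27 70]
  3. access 47: MISS. Cache (LRU->MRU): [27 70 47]
  4. access 46: MISS, evict 27. Cache (LRU->MRU): [70 47 46]
  5. access 70: HIT. Cache (LRU->MRU): [47 46 70]
  6. access 78: MISS, evict 47. Cache (LRU->MRU): [46 70 78]
  7. access 59: MISS, evict 46. Cache (LRU->MRU): [70 78 59]
  8. access 80: MISS, evict 70. Cache (LRU->MRU): [78 59 80]
  9. access 86: MISS, evict 78. Cache (LRU->MRU): [59 80 86]
  10. access 70: MISS, evict 59. Cache (LRU->MRU): [80 86 70]
  11. access 80: HIT. Cache (LRU->MRU): [86 70 80]
  12. access 59: MISS, evict 86. Cache (LRU->MRU): [70 80 59]
  13. access 46: MISS, evict 70. Cache (LRU->MRU): [80 59 46]
  14. access 86: MISS, evict 80. Cache (LRU->MRU): [59 46 86]
  15. access 46: HIT. Cache (LRU->MRU): [59 86 46]
  16. access 70: MISS, evict 59. Cache (LRU->MRU): [86 46 70]
  17. access 80: MISS, evict 86. Cache (LRU->MRU): [46 70 80]
Total: 3 hits, 14 misses, 11 evictions

Hit rate = 3/17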